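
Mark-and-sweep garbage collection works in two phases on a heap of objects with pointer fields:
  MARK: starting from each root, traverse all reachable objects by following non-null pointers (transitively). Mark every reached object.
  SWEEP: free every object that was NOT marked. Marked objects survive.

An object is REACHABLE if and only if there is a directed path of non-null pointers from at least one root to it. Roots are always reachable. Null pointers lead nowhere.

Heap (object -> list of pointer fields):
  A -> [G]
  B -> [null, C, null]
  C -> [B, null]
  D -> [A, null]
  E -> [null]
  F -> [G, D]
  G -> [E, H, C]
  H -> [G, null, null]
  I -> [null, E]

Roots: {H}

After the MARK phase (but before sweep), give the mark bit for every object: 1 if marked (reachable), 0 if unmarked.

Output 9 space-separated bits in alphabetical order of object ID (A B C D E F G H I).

Roots: H
Mark H: refs=G null null, marked=H
Mark G: refs=E H C, marked=G H
Mark E: refs=null, marked=E G H
Mark C: refs=B null, marked=C E G H
Mark B: refs=null C null, marked=B C E G H
Unmarked (collected): A D F I

Answer: 0 1 1 0 1 0 1 1 0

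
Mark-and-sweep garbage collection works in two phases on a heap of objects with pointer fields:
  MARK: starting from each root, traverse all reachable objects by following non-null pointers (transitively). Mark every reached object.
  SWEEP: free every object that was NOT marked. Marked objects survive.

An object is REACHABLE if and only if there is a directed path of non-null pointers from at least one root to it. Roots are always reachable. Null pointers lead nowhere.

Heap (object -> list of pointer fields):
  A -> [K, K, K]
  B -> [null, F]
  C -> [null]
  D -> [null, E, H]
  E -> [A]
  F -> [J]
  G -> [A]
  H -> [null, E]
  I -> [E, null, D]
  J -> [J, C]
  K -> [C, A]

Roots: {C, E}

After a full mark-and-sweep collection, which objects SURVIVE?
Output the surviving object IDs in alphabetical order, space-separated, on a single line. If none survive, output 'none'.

Roots: C E
Mark C: refs=null, marked=C
Mark E: refs=A, marked=C E
Mark A: refs=K K K, marked=A C E
Mark K: refs=C A, marked=A C E K
Unmarked (collected): B D F G H I J

Answer: A C E K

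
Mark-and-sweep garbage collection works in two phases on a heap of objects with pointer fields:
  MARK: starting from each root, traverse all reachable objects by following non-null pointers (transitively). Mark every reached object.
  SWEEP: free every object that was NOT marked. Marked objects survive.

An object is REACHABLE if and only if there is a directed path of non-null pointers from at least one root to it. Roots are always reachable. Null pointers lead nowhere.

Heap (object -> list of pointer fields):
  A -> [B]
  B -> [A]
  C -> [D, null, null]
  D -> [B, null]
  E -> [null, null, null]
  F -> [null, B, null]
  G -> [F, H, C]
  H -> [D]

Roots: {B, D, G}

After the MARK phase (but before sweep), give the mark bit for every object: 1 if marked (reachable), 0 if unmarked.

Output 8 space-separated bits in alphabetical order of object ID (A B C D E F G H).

Answer: 1 1 1 1 0 1 1 1

Derivation:
Roots: B D G
Mark B: refs=A, marked=B
Mark D: refs=B null, marked=B D
Mark G: refs=F H C, marked=B D G
Mark A: refs=B, marked=A B D G
Mark F: refs=null B null, marked=A B D F G
Mark H: refs=D, marked=A B D F G H
Mark C: refs=D null null, marked=A B C D F G H
Unmarked (collected): E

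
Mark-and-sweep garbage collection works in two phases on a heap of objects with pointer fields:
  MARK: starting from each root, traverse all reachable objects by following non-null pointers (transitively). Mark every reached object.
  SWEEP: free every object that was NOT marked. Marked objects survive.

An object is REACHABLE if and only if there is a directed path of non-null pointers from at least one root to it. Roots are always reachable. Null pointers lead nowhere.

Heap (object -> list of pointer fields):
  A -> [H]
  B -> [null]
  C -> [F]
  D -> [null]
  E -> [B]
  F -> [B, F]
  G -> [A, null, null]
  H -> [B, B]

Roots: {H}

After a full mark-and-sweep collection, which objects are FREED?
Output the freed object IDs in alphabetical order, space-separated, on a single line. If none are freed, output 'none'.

Roots: H
Mark H: refs=B B, marked=H
Mark B: refs=null, marked=B H
Unmarked (collected): A C D E F G

Answer: A C D E F G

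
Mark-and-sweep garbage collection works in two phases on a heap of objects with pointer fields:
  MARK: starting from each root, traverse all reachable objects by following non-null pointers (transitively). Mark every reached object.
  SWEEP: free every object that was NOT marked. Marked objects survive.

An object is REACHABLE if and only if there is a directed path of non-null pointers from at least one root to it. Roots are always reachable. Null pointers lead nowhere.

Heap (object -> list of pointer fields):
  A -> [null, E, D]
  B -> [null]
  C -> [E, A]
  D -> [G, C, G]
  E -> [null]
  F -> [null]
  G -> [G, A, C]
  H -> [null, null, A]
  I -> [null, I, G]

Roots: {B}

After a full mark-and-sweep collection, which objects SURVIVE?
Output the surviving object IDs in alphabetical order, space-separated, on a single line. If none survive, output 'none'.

Roots: B
Mark B: refs=null, marked=B
Unmarked (collected): A C D E F G H I

Answer: B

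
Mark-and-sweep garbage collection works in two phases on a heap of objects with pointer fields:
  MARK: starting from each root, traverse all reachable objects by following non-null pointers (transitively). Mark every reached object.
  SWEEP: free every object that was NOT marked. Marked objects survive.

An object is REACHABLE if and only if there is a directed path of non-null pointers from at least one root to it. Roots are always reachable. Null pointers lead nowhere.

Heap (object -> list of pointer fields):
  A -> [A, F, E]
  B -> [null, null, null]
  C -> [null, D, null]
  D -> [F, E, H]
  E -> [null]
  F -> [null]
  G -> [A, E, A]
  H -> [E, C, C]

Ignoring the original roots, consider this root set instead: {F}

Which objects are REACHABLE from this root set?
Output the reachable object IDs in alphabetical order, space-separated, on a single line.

Answer: F

Derivation:
Roots: F
Mark F: refs=null, marked=F
Unmarked (collected): A B C D E G H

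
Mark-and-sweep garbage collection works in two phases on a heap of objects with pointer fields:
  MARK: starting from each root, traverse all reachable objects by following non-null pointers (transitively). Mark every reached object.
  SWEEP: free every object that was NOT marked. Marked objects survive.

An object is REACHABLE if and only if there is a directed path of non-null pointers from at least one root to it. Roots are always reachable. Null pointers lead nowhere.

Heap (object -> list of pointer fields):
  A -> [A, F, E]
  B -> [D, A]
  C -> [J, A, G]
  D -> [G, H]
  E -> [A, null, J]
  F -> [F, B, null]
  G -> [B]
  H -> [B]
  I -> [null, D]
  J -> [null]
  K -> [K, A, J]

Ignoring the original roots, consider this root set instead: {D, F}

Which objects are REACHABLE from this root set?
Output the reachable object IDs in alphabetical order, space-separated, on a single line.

Roots: D F
Mark D: refs=G H, marked=D
Mark F: refs=F B null, marked=D F
Mark G: refs=B, marked=D F G
Mark H: refs=B, marked=D F G H
Mark B: refs=D A, marked=B D F G H
Mark A: refs=A F E, marked=A B D F G H
Mark E: refs=A null J, marked=A B D E F G H
Mark J: refs=null, marked=A B D E F G H J
Unmarked (collected): C I K

Answer: A B D E F G H J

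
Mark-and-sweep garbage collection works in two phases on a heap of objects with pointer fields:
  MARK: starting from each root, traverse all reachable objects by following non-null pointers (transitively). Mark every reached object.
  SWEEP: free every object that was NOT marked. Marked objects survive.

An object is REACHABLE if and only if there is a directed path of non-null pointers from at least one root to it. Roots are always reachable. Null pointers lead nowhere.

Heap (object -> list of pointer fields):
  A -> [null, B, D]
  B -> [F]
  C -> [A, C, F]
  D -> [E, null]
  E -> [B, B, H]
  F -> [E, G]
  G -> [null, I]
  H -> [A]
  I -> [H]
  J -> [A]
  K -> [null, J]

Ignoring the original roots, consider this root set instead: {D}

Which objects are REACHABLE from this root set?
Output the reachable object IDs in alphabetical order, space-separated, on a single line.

Answer: A B D E F G H I

Derivation:
Roots: D
Mark D: refs=E null, marked=D
Mark E: refs=B B H, marked=D E
Mark B: refs=F, marked=B D E
Mark H: refs=A, marked=B D E H
Mark F: refs=E G, marked=B D E F H
Mark A: refs=null B D, marked=A B D E F H
Mark G: refs=null I, marked=A B D E F G H
Mark I: refs=H, marked=A B D E F G H I
Unmarked (collected): C J K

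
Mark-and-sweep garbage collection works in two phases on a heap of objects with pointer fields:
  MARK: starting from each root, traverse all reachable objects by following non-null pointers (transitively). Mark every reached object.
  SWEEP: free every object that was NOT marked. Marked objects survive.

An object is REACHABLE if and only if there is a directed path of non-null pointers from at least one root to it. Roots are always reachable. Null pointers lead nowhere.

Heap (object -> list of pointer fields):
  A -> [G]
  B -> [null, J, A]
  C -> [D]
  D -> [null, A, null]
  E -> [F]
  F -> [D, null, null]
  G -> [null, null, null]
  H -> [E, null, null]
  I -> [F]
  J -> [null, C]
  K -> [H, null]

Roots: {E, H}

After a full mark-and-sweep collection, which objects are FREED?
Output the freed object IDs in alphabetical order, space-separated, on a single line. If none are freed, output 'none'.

Roots: E H
Mark E: refs=F, marked=E
Mark H: refs=E null null, marked=E H
Mark F: refs=D null null, marked=E F H
Mark D: refs=null A null, marked=D E F H
Mark A: refs=G, marked=A D E F H
Mark G: refs=null null null, marked=A D E F G H
Unmarked (collected): B C I J K

Answer: B C I J K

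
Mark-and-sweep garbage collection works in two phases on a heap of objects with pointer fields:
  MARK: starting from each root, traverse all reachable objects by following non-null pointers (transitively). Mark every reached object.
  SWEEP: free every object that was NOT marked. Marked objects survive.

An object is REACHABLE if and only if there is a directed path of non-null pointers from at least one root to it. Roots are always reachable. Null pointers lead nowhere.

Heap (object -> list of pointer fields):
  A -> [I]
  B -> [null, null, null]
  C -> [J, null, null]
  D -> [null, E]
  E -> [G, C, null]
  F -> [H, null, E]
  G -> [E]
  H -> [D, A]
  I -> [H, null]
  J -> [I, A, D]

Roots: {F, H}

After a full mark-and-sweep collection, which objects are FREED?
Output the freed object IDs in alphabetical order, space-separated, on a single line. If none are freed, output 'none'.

Roots: F H
Mark F: refs=H null E, marked=F
Mark H: refs=D A, marked=F H
Mark E: refs=G C null, marked=E F H
Mark D: refs=null E, marked=D E F H
Mark A: refs=I, marked=A D E F H
Mark G: refs=E, marked=A D E F G H
Mark C: refs=J null null, marked=A C D E F G H
Mark I: refs=H null, marked=A C D E F G H I
Mark J: refs=I A D, marked=A C D E F G H I J
Unmarked (collected): B

Answer: B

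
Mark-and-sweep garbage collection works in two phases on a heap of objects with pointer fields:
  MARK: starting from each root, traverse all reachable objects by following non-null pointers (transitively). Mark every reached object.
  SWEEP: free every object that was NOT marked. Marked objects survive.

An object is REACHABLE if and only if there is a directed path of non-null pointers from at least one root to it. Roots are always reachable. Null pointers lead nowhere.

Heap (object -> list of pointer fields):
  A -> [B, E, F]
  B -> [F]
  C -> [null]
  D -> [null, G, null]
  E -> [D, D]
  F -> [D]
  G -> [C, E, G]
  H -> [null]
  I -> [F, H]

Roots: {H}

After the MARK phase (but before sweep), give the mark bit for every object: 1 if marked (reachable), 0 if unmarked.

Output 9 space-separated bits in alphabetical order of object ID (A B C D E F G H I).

Answer: 0 0 0 0 0 0 0 1 0

Derivation:
Roots: H
Mark H: refs=null, marked=H
Unmarked (collected): A B C D E F G I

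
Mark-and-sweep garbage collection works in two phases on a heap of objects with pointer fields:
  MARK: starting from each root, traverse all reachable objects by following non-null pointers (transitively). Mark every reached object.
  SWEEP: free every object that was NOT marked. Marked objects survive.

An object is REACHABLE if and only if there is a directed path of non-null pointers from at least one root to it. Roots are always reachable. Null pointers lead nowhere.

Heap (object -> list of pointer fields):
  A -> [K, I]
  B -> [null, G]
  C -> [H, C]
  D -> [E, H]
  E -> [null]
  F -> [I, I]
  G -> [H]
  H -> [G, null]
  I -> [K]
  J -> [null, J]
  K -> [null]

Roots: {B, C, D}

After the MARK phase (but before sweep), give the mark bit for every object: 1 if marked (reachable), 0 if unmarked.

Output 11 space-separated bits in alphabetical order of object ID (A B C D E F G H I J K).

Answer: 0 1 1 1 1 0 1 1 0 0 0

Derivation:
Roots: B C D
Mark B: refs=null G, marked=B
Mark C: refs=H C, marked=B C
Mark D: refs=E H, marked=B C D
Mark G: refs=H, marked=B C D G
Mark H: refs=G null, marked=B C D G H
Mark E: refs=null, marked=B C D E G H
Unmarked (collected): A F I J K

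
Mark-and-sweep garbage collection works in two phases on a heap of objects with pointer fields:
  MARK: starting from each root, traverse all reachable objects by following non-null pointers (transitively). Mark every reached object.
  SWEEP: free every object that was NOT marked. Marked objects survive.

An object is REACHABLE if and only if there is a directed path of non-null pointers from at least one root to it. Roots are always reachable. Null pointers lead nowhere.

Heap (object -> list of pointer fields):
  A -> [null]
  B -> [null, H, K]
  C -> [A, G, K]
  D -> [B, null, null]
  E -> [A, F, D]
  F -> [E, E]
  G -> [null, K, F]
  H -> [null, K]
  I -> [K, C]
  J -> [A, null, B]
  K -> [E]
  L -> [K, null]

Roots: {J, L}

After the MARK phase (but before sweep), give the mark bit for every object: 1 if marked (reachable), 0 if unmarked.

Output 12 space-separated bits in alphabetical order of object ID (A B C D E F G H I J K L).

Roots: J L
Mark J: refs=A null B, marked=J
Mark L: refs=K null, marked=J L
Mark A: refs=null, marked=A J L
Mark B: refs=null H K, marked=A B J L
Mark K: refs=E, marked=A B J K L
Mark H: refs=null K, marked=A B H J K L
Mark E: refs=A F D, marked=A B E H J K L
Mark F: refs=E E, marked=A B E F H J K L
Mark D: refs=B null null, marked=A B D E F H J K L
Unmarked (collected): C G I

Answer: 1 1 0 1 1 1 0 1 0 1 1 1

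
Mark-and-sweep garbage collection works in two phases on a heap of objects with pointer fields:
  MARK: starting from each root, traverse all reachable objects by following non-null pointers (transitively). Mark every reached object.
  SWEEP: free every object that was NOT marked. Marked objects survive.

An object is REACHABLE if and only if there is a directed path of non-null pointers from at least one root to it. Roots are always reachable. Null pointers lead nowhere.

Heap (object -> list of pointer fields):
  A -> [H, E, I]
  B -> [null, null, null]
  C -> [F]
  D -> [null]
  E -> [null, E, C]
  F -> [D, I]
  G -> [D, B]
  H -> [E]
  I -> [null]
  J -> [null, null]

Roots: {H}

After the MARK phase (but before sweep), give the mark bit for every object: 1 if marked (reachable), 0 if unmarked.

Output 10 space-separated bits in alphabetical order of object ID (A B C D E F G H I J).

Roots: H
Mark H: refs=E, marked=H
Mark E: refs=null E C, marked=E H
Mark C: refs=F, marked=C E H
Mark F: refs=D I, marked=C E F H
Mark D: refs=null, marked=C D E F H
Mark I: refs=null, marked=C D E F H I
Unmarked (collected): A B G J

Answer: 0 0 1 1 1 1 0 1 1 0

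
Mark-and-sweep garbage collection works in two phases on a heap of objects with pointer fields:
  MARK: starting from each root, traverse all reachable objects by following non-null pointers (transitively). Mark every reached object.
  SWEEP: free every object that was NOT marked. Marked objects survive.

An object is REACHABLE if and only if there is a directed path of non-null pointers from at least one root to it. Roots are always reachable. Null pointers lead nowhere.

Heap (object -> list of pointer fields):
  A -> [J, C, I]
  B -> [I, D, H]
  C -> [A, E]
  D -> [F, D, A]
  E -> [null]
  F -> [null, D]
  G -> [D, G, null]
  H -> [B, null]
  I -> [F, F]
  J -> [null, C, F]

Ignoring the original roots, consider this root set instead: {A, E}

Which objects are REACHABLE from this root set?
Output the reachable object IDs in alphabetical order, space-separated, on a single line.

Answer: A C D E F I J

Derivation:
Roots: A E
Mark A: refs=J C I, marked=A
Mark E: refs=null, marked=A E
Mark J: refs=null C F, marked=A E J
Mark C: refs=A E, marked=A C E J
Mark I: refs=F F, marked=A C E I J
Mark F: refs=null D, marked=A C E F I J
Mark D: refs=F D A, marked=A C D E F I J
Unmarked (collected): B G H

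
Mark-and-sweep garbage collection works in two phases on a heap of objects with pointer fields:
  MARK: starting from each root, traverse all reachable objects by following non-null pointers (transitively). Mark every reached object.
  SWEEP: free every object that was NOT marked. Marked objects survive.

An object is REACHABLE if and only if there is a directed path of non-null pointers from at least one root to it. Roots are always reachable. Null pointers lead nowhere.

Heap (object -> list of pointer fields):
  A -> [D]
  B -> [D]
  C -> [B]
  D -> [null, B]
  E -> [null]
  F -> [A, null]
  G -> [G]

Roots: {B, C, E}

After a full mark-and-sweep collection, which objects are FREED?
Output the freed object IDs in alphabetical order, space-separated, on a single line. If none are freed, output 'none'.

Answer: A F G

Derivation:
Roots: B C E
Mark B: refs=D, marked=B
Mark C: refs=B, marked=B C
Mark E: refs=null, marked=B C E
Mark D: refs=null B, marked=B C D E
Unmarked (collected): A F G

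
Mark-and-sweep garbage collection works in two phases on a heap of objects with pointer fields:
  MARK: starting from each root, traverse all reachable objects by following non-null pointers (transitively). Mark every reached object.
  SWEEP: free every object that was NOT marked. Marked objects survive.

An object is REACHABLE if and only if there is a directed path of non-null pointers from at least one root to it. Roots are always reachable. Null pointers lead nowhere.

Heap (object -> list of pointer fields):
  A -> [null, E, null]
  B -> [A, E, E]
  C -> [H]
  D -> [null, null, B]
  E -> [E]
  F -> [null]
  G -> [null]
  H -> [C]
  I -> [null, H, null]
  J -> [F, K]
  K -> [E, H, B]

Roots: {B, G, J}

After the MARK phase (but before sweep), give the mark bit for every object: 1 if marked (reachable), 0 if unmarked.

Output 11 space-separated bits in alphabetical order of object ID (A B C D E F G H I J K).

Roots: B G J
Mark B: refs=A E E, marked=B
Mark G: refs=null, marked=B G
Mark J: refs=F K, marked=B G J
Mark A: refs=null E null, marked=A B G J
Mark E: refs=E, marked=A B E G J
Mark F: refs=null, marked=A B E F G J
Mark K: refs=E H B, marked=A B E F G J K
Mark H: refs=C, marked=A B E F G H J K
Mark C: refs=H, marked=A B C E F G H J K
Unmarked (collected): D I

Answer: 1 1 1 0 1 1 1 1 0 1 1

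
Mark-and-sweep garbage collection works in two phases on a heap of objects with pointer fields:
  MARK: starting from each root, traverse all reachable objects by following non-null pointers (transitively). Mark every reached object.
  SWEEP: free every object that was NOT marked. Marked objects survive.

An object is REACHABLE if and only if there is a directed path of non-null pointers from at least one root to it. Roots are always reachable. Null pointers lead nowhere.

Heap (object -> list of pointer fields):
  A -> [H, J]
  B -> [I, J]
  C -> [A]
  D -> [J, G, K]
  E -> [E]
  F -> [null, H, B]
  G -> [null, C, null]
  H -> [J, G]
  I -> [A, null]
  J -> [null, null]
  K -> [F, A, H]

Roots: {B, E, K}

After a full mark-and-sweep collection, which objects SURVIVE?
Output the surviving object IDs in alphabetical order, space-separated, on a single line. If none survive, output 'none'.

Roots: B E K
Mark B: refs=I J, marked=B
Mark E: refs=E, marked=B E
Mark K: refs=F A H, marked=B E K
Mark I: refs=A null, marked=B E I K
Mark J: refs=null null, marked=B E I J K
Mark F: refs=null H B, marked=B E F I J K
Mark A: refs=H J, marked=A B E F I J K
Mark H: refs=J G, marked=A B E F H I J K
Mark G: refs=null C null, marked=A B E F G H I J K
Mark C: refs=A, marked=A B C E F G H I J K
Unmarked (collected): D

Answer: A B C E F G H I J K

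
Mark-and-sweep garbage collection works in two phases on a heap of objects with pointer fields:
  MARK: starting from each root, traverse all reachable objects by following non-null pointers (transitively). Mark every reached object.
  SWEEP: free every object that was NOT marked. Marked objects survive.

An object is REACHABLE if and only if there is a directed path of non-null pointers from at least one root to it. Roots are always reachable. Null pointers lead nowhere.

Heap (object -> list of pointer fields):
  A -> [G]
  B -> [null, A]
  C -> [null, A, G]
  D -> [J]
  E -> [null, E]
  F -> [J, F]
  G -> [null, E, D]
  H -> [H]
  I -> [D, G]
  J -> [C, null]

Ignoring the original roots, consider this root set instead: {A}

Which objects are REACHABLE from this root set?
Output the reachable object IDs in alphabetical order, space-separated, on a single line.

Roots: A
Mark A: refs=G, marked=A
Mark G: refs=null E D, marked=A G
Mark E: refs=null E, marked=A E G
Mark D: refs=J, marked=A D E G
Mark J: refs=C null, marked=A D E G J
Mark C: refs=null A G, marked=A C D E G J
Unmarked (collected): B F H I

Answer: A C D E G J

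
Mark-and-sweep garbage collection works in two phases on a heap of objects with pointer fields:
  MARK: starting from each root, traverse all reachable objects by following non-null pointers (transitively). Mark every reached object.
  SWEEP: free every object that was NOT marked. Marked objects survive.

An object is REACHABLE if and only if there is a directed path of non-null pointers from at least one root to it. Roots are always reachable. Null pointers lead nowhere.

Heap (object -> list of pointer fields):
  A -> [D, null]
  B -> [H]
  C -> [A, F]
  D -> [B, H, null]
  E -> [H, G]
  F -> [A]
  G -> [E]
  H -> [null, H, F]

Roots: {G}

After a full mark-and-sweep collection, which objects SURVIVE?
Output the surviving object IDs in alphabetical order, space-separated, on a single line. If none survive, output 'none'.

Roots: G
Mark G: refs=E, marked=G
Mark E: refs=H G, marked=E G
Mark H: refs=null H F, marked=E G H
Mark F: refs=A, marked=E F G H
Mark A: refs=D null, marked=A E F G H
Mark D: refs=B H null, marked=A D E F G H
Mark B: refs=H, marked=A B D E F G H
Unmarked (collected): C

Answer: A B D E F G H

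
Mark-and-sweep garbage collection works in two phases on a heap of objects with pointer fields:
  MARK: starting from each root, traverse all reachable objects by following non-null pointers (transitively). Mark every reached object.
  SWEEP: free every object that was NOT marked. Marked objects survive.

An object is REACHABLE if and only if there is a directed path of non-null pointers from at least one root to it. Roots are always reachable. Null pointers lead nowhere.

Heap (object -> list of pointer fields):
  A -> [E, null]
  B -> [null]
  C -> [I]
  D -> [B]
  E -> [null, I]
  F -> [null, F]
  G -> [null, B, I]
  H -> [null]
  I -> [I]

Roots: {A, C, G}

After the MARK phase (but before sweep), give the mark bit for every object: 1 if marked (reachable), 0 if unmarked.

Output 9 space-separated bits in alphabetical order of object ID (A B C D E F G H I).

Answer: 1 1 1 0 1 0 1 0 1

Derivation:
Roots: A C G
Mark A: refs=E null, marked=A
Mark C: refs=I, marked=A C
Mark G: refs=null B I, marked=A C G
Mark E: refs=null I, marked=A C E G
Mark I: refs=I, marked=A C E G I
Mark B: refs=null, marked=A B C E G I
Unmarked (collected): D F H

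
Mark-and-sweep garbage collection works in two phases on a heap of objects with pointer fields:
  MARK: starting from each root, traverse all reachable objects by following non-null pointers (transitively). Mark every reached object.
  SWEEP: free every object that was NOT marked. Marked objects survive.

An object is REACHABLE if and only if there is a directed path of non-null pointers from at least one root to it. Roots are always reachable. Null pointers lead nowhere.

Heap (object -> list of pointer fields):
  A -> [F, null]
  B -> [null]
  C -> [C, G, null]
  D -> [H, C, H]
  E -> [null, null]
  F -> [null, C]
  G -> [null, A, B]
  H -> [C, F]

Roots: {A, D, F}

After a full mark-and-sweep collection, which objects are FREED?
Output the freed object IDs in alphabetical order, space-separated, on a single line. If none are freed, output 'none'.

Answer: E

Derivation:
Roots: A D F
Mark A: refs=F null, marked=A
Mark D: refs=H C H, marked=A D
Mark F: refs=null C, marked=A D F
Mark H: refs=C F, marked=A D F H
Mark C: refs=C G null, marked=A C D F H
Mark G: refs=null A B, marked=A C D F G H
Mark B: refs=null, marked=A B C D F G H
Unmarked (collected): E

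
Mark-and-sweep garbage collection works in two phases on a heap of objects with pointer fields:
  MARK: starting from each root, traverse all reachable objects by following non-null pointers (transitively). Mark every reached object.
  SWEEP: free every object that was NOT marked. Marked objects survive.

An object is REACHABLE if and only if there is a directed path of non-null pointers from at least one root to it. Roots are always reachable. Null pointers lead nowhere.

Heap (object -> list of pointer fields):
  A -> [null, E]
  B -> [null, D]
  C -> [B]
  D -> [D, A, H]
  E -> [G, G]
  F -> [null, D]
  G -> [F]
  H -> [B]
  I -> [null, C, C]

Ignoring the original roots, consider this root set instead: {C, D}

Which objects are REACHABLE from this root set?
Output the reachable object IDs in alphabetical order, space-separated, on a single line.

Answer: A B C D E F G H

Derivation:
Roots: C D
Mark C: refs=B, marked=C
Mark D: refs=D A H, marked=C D
Mark B: refs=null D, marked=B C D
Mark A: refs=null E, marked=A B C D
Mark H: refs=B, marked=A B C D H
Mark E: refs=G G, marked=A B C D E H
Mark G: refs=F, marked=A B C D E G H
Mark F: refs=null D, marked=A B C D E F G H
Unmarked (collected): I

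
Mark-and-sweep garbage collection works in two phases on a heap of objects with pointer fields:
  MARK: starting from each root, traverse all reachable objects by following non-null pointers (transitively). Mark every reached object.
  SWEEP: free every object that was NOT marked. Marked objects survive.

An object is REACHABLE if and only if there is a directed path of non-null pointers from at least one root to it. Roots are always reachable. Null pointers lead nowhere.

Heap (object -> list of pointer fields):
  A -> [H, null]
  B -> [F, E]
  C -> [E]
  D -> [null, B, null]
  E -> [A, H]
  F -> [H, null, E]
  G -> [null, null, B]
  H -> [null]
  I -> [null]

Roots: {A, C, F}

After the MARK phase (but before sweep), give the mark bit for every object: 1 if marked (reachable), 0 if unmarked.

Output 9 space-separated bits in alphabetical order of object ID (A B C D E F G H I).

Answer: 1 0 1 0 1 1 0 1 0

Derivation:
Roots: A C F
Mark A: refs=H null, marked=A
Mark C: refs=E, marked=A C
Mark F: refs=H null E, marked=A C F
Mark H: refs=null, marked=A C F H
Mark E: refs=A H, marked=A C E F H
Unmarked (collected): B D G I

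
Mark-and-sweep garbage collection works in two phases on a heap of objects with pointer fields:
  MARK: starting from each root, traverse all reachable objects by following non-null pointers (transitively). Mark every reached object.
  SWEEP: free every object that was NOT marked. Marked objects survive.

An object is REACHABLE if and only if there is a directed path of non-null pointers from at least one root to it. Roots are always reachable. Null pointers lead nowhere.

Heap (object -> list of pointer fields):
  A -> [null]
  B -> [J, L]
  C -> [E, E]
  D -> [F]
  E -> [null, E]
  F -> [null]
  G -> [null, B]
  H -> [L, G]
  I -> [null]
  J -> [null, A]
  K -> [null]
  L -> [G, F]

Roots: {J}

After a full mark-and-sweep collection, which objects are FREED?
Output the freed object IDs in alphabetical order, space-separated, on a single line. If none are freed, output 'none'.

Answer: B C D E F G H I K L

Derivation:
Roots: J
Mark J: refs=null A, marked=J
Mark A: refs=null, marked=A J
Unmarked (collected): B C D E F G H I K L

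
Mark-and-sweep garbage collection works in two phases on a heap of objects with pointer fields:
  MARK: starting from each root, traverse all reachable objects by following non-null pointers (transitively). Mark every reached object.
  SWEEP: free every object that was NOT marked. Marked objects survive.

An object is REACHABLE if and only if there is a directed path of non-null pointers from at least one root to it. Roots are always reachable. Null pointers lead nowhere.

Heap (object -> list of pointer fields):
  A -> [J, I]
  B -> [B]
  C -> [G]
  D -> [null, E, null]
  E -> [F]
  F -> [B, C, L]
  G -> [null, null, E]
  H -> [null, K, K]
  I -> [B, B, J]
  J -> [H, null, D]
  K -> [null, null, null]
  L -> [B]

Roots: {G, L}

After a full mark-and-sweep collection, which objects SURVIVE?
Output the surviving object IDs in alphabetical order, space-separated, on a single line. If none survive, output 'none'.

Answer: B C E F G L

Derivation:
Roots: G L
Mark G: refs=null null E, marked=G
Mark L: refs=B, marked=G L
Mark E: refs=F, marked=E G L
Mark B: refs=B, marked=B E G L
Mark F: refs=B C L, marked=B E F G L
Mark C: refs=G, marked=B C E F G L
Unmarked (collected): A D H I J K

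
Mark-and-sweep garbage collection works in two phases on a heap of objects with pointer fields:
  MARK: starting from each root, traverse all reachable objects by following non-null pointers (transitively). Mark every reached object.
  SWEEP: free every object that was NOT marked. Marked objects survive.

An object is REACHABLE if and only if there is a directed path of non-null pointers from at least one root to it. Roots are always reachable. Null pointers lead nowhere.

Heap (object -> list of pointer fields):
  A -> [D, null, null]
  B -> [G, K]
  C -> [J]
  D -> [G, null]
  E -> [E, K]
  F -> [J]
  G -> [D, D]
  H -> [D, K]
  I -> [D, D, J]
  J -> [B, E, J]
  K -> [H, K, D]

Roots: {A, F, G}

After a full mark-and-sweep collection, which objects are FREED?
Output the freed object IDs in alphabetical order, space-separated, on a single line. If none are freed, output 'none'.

Answer: C I

Derivation:
Roots: A F G
Mark A: refs=D null null, marked=A
Mark F: refs=J, marked=A F
Mark G: refs=D D, marked=A F G
Mark D: refs=G null, marked=A D F G
Mark J: refs=B E J, marked=A D F G J
Mark B: refs=G K, marked=A B D F G J
Mark E: refs=E K, marked=A B D E F G J
Mark K: refs=H K D, marked=A B D E F G J K
Mark H: refs=D K, marked=A B D E F G H J K
Unmarked (collected): C I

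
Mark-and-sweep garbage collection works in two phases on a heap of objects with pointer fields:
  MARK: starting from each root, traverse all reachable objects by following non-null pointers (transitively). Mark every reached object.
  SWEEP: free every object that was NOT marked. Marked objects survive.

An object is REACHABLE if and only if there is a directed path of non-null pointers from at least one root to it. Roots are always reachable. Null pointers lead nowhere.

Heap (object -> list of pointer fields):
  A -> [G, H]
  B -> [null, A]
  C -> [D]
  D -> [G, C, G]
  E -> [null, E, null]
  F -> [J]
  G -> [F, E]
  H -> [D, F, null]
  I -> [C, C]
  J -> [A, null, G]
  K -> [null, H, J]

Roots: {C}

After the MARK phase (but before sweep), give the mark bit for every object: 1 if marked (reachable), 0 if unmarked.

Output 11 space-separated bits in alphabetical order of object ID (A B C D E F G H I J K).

Answer: 1 0 1 1 1 1 1 1 0 1 0

Derivation:
Roots: C
Mark C: refs=D, marked=C
Mark D: refs=G C G, marked=C D
Mark G: refs=F E, marked=C D G
Mark F: refs=J, marked=C D F G
Mark E: refs=null E null, marked=C D E F G
Mark J: refs=A null G, marked=C D E F G J
Mark A: refs=G H, marked=A C D E F G J
Mark H: refs=D F null, marked=A C D E F G H J
Unmarked (collected): B I K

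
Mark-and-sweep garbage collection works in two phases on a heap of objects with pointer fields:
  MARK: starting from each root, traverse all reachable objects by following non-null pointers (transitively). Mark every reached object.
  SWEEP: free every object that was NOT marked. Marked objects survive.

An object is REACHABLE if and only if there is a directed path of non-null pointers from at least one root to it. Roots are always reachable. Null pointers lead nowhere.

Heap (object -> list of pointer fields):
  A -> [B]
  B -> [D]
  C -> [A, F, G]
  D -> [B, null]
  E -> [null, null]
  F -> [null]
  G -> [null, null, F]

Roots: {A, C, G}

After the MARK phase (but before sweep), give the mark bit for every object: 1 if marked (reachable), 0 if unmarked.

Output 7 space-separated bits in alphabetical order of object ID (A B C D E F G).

Answer: 1 1 1 1 0 1 1

Derivation:
Roots: A C G
Mark A: refs=B, marked=A
Mark C: refs=A F G, marked=A C
Mark G: refs=null null F, marked=A C G
Mark B: refs=D, marked=A B C G
Mark F: refs=null, marked=A B C F G
Mark D: refs=B null, marked=A B C D F G
Unmarked (collected): E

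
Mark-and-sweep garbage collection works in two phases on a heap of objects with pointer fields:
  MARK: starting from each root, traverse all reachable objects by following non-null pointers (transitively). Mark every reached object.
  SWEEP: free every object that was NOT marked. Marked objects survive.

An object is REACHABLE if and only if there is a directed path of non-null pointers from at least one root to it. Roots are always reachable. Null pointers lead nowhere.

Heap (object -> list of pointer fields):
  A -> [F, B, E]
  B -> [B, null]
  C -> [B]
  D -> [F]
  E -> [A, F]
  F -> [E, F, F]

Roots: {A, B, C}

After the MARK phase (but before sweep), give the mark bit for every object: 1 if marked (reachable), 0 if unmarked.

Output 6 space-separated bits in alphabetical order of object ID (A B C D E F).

Roots: A B C
Mark A: refs=F B E, marked=A
Mark B: refs=B null, marked=A B
Mark C: refs=B, marked=A B C
Mark F: refs=E F F, marked=A B C F
Mark E: refs=A F, marked=A B C E F
Unmarked (collected): D

Answer: 1 1 1 0 1 1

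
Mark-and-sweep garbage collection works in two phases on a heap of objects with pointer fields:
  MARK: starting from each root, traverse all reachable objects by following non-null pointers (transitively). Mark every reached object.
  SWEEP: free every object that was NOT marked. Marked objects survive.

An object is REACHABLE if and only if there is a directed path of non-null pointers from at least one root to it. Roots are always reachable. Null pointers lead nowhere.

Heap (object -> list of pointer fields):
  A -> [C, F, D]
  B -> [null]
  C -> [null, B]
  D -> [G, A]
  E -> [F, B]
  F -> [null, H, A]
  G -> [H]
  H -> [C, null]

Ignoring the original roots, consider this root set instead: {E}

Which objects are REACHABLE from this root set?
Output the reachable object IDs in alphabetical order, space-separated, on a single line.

Answer: A B C D E F G H

Derivation:
Roots: E
Mark E: refs=F B, marked=E
Mark F: refs=null H A, marked=E F
Mark B: refs=null, marked=B E F
Mark H: refs=C null, marked=B E F H
Mark A: refs=C F D, marked=A B E F H
Mark C: refs=null B, marked=A B C E F H
Mark D: refs=G A, marked=A B C D E F H
Mark G: refs=H, marked=A B C D E F G H
Unmarked (collected): (none)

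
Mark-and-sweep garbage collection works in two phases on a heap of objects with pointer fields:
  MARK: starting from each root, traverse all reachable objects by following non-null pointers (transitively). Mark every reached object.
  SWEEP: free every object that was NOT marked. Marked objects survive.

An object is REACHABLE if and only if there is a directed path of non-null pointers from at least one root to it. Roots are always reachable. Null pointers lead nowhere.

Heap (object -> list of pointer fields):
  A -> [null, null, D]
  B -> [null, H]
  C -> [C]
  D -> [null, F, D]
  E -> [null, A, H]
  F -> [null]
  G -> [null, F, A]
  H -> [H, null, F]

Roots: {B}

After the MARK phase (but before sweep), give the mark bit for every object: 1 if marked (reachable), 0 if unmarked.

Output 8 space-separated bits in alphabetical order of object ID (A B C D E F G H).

Roots: B
Mark B: refs=null H, marked=B
Mark H: refs=H null F, marked=B H
Mark F: refs=null, marked=B F H
Unmarked (collected): A C D E G

Answer: 0 1 0 0 0 1 0 1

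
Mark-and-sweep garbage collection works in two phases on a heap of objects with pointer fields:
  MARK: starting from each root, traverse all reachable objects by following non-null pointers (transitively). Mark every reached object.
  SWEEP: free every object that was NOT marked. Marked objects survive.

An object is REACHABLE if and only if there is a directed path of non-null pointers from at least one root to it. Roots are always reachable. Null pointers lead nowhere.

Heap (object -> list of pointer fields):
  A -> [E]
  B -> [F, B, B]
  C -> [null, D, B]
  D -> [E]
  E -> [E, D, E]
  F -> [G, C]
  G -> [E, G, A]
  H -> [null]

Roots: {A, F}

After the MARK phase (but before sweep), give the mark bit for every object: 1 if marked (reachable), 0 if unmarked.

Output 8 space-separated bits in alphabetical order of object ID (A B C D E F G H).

Answer: 1 1 1 1 1 1 1 0

Derivation:
Roots: A F
Mark A: refs=E, marked=A
Mark F: refs=G C, marked=A F
Mark E: refs=E D E, marked=A E F
Mark G: refs=E G A, marked=A E F G
Mark C: refs=null D B, marked=A C E F G
Mark D: refs=E, marked=A C D E F G
Mark B: refs=F B B, marked=A B C D E F G
Unmarked (collected): H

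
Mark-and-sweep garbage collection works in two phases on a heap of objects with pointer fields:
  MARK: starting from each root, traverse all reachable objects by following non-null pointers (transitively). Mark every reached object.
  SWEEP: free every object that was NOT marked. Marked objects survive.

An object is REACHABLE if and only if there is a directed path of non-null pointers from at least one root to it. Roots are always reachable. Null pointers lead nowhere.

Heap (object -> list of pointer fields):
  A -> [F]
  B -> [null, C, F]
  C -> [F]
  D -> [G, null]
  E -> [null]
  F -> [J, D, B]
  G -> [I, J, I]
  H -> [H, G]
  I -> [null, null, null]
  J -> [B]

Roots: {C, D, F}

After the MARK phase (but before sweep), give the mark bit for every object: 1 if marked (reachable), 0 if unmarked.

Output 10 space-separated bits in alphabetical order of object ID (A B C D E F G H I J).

Roots: C D F
Mark C: refs=F, marked=C
Mark D: refs=G null, marked=C D
Mark F: refs=J D B, marked=C D F
Mark G: refs=I J I, marked=C D F G
Mark J: refs=B, marked=C D F G J
Mark B: refs=null C F, marked=B C D F G J
Mark I: refs=null null null, marked=B C D F G I J
Unmarked (collected): A E H

Answer: 0 1 1 1 0 1 1 0 1 1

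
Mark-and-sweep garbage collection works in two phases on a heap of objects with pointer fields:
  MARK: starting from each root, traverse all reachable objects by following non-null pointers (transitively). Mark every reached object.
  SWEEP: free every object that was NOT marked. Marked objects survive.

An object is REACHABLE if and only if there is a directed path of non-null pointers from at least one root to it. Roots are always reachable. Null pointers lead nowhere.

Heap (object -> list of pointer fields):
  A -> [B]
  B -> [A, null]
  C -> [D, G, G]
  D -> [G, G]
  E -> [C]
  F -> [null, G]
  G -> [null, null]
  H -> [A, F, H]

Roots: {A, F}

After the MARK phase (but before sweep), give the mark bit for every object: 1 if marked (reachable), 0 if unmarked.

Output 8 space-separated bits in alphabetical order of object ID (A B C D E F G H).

Answer: 1 1 0 0 0 1 1 0

Derivation:
Roots: A F
Mark A: refs=B, marked=A
Mark F: refs=null G, marked=A F
Mark B: refs=A null, marked=A B F
Mark G: refs=null null, marked=A B F G
Unmarked (collected): C D E H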